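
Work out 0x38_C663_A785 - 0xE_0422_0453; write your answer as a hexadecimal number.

0x2AC241A332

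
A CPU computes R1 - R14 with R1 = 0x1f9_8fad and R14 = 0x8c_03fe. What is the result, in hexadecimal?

0x16d8baf

Subtract column by column in base 16:
  d-e → f (borrow)
  a-f-1 → a (borrow)
  f-3-1 → b
  8-0 → 8
  9-c → d (borrow)
  f-8-1 → 6
  1-0 → 1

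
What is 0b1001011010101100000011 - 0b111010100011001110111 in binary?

0b10000110010010001100

Subtract column by column in base 2:
  1-1 → 0
  1-1 → 0
  0-1 → 1 (borrow)
  0-0-1 → 1 (borrow)
  0-1-1 → 0 (borrow)
  0-1-1 → 0 (borrow)
  0-1-1 → 0 (borrow)
  0-0-1 → 1 (borrow)
  1-0-1 → 0
  1-1 → 0
  0-1 → 1 (borrow)
  1-0-1 → 0
  0-0 → 0
  1-0 → 1
  0-1 → 1 (borrow)
  1-0-1 → 0
  1-1 → 0
  0-0 → 0
  1-1 → 0
  0-1 → 1 (borrow)
  0-1-1 → 0 (borrow)
  1-0-1 → 0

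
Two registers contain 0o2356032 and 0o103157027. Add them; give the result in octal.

Add column by column in base 8, right to left:
  2+7 = 1 carry 1
  3+2+1 = 6
  0+0 = 0
  6+7 = 5 carry 1
  5+5+1 = 3 carry 1
  3+1+1 = 5
  2+3 = 5
  0+0 = 0
  0+1 = 1

0o105535061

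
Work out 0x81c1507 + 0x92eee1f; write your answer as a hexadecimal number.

Add column by column in base 16, right to left:
  7+f = 6 carry 1
  0+1+1 = 2
  5+e = 3 carry 1
  1+e+1 = 0 carry 1
  c+e+1 = b carry 1
  1+2+1 = 4
  8+9 = 1 carry 1
  final carry 1

0x114b0326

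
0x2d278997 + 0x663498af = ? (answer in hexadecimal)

0x935c2246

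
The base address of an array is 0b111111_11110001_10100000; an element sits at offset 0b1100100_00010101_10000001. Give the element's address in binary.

0b101001000000011100100001

Add column by column in base 2, right to left:
  0+1 = 1
  0+0 = 0
  0+0 = 0
  0+0 = 0
  0+0 = 0
  1+0 = 1
  0+0 = 0
  1+1 = 0 carry 1
  1+1+1 = 1 carry 1
  0+0+1 = 1
  0+1 = 1
  0+0 = 0
  1+1 = 0 carry 1
  1+0+1 = 0 carry 1
  1+0+1 = 0 carry 1
  1+0+1 = 0 carry 1
  1+0+1 = 0 carry 1
  1+0+1 = 0 carry 1
  1+1+1 = 1 carry 1
  1+0+1 = 0 carry 1
  1+0+1 = 0 carry 1
  1+1+1 = 1 carry 1
  0+1+1 = 0 carry 1
  final carry 1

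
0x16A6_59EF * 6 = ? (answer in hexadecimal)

Multiply each base-16 digit by 6, carrying:
  F×6 = 90 → write A carry 5
  E×6+5 = 89 → write 9 carry 5
  9×6+5 = 59 → write B carry 3
  5×6+3 = 33 → write 1 carry 2
  6×6+2 = 38 → write 6 carry 2
  A×6+2 = 62 → write E carry 3
  6×6+3 = 39 → write 7 carry 2
  1×6+2 = 8 → write 8

0x87E61B9A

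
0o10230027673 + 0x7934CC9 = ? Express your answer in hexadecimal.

0x49F37C84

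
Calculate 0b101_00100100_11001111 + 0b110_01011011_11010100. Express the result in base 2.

0b10111000000010100011

Add column by column in base 2, right to left:
  1+0 = 1
  1+0 = 1
  1+1 = 0 carry 1
  1+0+1 = 0 carry 1
  0+1+1 = 0 carry 1
  0+0+1 = 1
  1+1 = 0 carry 1
  1+1+1 = 1 carry 1
  0+1+1 = 0 carry 1
  0+1+1 = 0 carry 1
  1+0+1 = 0 carry 1
  0+1+1 = 0 carry 1
  0+1+1 = 0 carry 1
  1+0+1 = 0 carry 1
  0+1+1 = 0 carry 1
  0+0+1 = 1
  1+0 = 1
  0+1 = 1
  1+1 = 0 carry 1
  final carry 1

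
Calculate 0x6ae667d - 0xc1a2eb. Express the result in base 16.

0x5ecc392

Subtract column by column in base 16:
  d-b → 2
  7-e → 9 (borrow)
  6-2-1 → 3
  6-a → c (borrow)
  e-1-1 → c
  a-c → e (borrow)
  6-0-1 → 5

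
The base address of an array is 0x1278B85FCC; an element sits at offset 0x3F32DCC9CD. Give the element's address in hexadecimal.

Add column by column in base 16, right to left:
  C+D = 9 carry 1
  C+C+1 = 9 carry 1
  F+9+1 = 9 carry 1
  5+C+1 = 2 carry 1
  8+C+1 = 5 carry 1
  B+D+1 = 9 carry 1
  8+2+1 = B
  7+3 = A
  2+F = 1 carry 1
  1+3+1 = 5

0x51AB952999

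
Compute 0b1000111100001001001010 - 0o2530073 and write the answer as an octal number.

0b1000111100001001001010 = 0o10741112 in octal.
Subtract column by column in base 8:
  2-3 → 7 (borrow)
  1-7-1 → 1 (borrow)
  1-0-1 → 0
  1-0 → 1
  4-3 → 1
  7-5 → 2
  0-2 → 6 (borrow)
  1-0-1 → 0

0o6211017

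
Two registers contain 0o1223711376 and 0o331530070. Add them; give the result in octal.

Add column by column in base 8, right to left:
  6+0 = 6
  7+7 = 6 carry 1
  3+0+1 = 4
  1+0 = 1
  1+3 = 4
  7+5 = 4 carry 1
  3+1+1 = 5
  2+3 = 5
  2+3 = 5
  1+0 = 1

0o1555441466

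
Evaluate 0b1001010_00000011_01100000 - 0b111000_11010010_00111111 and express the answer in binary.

0b100010011000100100001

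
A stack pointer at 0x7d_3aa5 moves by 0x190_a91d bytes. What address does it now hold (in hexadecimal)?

0x20de3c2

Add column by column in base 16, right to left:
  5+d = 2 carry 1
  a+1+1 = c
  a+9 = 3 carry 1
  3+a+1 = e
  d+0 = d
  7+9 = 0 carry 1
  0+1+1 = 2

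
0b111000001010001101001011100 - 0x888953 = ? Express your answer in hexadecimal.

0x67C9109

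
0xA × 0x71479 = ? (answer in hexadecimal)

0x46CCBA

Multiply each base-16 digit by 10, carrying:
  9×10 = 90 → write A carry 5
  7×10+5 = 75 → write B carry 4
  4×10+4 = 44 → write C carry 2
  1×10+2 = 12 → write C
  7×10 = 70 → write 6 carry 4
  remaining carry: 4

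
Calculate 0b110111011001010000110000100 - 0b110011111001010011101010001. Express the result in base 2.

0b11011111111101000110011

Subtract column by column in base 2:
  0-1 → 1 (borrow)
  0-0-1 → 1 (borrow)
  1-0-1 → 0
  0-0 → 0
  0-1 → 1 (borrow)
  0-0-1 → 1 (borrow)
  0-1-1 → 0 (borrow)
  1-0-1 → 0
  1-1 → 0
  0-1 → 1 (borrow)
  0-1-1 → 0 (borrow)
  0-0-1 → 1 (borrow)
  0-0-1 → 1 (borrow)
  1-1-1 → 1 (borrow)
  0-0-1 → 1 (borrow)
  1-1-1 → 1 (borrow)
  0-0-1 → 1 (borrow)
  0-0-1 → 1 (borrow)
  1-1-1 → 1 (borrow)
  1-1-1 → 1 (borrow)
  0-1-1 → 0 (borrow)
  1-1-1 → 1 (borrow)
  1-1-1 → 1 (borrow)
  1-0-1 → 0
  0-0 → 0
  1-1 → 0
  1-1 → 0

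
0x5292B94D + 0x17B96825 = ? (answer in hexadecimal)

0x6A4C2172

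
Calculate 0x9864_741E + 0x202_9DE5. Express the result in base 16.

0x9A671203

Add column by column in base 16, right to left:
  E+5 = 3 carry 1
  1+E+1 = 0 carry 1
  4+D+1 = 2 carry 1
  7+9+1 = 1 carry 1
  4+2+1 = 7
  6+0 = 6
  8+2 = A
  9+0 = 9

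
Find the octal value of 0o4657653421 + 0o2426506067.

Add column by column in base 8, right to left:
  1+7 = 0 carry 1
  2+6+1 = 1 carry 1
  4+0+1 = 5
  3+6 = 1 carry 1
  5+0+1 = 6
  6+5 = 3 carry 1
  7+6+1 = 6 carry 1
  5+2+1 = 0 carry 1
  6+4+1 = 3 carry 1
  4+2+1 = 7

0o7306361510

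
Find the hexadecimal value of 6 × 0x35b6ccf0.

0x14248cda0

Multiply each base-16 digit by 6, carrying:
  0×6 = 0 → write 0
  f×6 = 90 → write a carry 5
  c×6+5 = 77 → write d carry 4
  c×6+4 = 76 → write c carry 4
  6×6+4 = 40 → write 8 carry 2
  b×6+2 = 68 → write 4 carry 4
  5×6+4 = 34 → write 2 carry 2
  3×6+2 = 20 → write 4 carry 1
  remaining carry: 1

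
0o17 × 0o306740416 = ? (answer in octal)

Multiply each base-8 digit by 15, carrying:
  6×15 = 90 → write 2 carry 11
  1×15+11 = 26 → write 2 carry 3
  4×15+3 = 63 → write 7 carry 7
  0×15+7 = 7 → write 7
  4×15 = 60 → write 4 carry 7
  7×15+7 = 112 → write 0 carry 14
  6×15+14 = 104 → write 0 carry 13
  0×15+13 = 13 → write 5 carry 1
  3×15+1 = 46 → write 6 carry 5
  remaining carry: 5

0o5650047722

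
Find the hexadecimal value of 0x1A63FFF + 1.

0x1A64000

The trailing 3 digits are F (max in base 16), so adding 1 cascades: they roll to 0 and the next digit up increments.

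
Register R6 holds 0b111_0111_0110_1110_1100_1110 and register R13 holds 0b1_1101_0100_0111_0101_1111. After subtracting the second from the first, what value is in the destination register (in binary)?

0b10110100010011101101111

Subtract column by column in base 2:
  0-1 → 1 (borrow)
  1-1-1 → 1 (borrow)
  1-1-1 → 1 (borrow)
  1-1-1 → 1 (borrow)
  0-1-1 → 0 (borrow)
  0-0-1 → 1 (borrow)
  1-1-1 → 1 (borrow)
  1-0-1 → 0
  0-1 → 1 (borrow)
  1-1-1 → 1 (borrow)
  1-1-1 → 1 (borrow)
  1-0-1 → 0
  0-0 → 0
  1-0 → 1
  1-1 → 0
  0-0 → 0
  1-1 → 0
  1-0 → 1
  1-1 → 0
  0-1 → 1 (borrow)
  1-1-1 → 1 (borrow)
  1-0-1 → 0
  1-0 → 1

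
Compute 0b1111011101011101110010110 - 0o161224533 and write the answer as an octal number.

0o12311073

0b1111011101011101110010110 = 0o173535626 in octal.
Subtract column by column in base 8:
  6-3 → 3
  2-3 → 7 (borrow)
  6-5-1 → 0
  5-4 → 1
  3-2 → 1
  5-2 → 3
  3-1 → 2
  7-6 → 1
  1-1 → 0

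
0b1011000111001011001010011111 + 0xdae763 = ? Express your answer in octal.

0o1375715002

0b1011000111001011001010011111 = 0o1307131237 in octal.
0xdae763 = 0o66563543 in octal.
Add column by column in base 8, right to left:
  7+3 = 2 carry 1
  3+4+1 = 0 carry 1
  2+5+1 = 0 carry 1
  1+3+1 = 5
  3+6 = 1 carry 1
  1+5+1 = 7
  7+6 = 5 carry 1
  0+6+1 = 7
  3+0 = 3
  1+0 = 1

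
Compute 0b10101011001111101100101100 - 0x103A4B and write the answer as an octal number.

0b10101011001111101100101100 = 0o253175454 in octal.
0x103A4B = 0o4035113 in octal.
Subtract column by column in base 8:
  4-3 → 1
  5-1 → 4
  4-1 → 3
  5-5 → 0
  7-3 → 4
  1-0 → 1
  3-4 → 7 (borrow)
  5-0-1 → 4
  2-0 → 2

0o247140341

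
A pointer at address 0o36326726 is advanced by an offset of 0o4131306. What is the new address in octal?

0o42460234

Add column by column in base 8, right to left:
  6+6 = 4 carry 1
  2+0+1 = 3
  7+3 = 2 carry 1
  6+1+1 = 0 carry 1
  2+3+1 = 6
  3+1 = 4
  6+4 = 2 carry 1
  3+0+1 = 4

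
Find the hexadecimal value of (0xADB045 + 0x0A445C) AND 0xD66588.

0x966480

Add column by column in base 16, right to left:
  5+C = 1 carry 1
  4+5+1 = A
  0+4 = 4
  B+4 = F
  D+A = 7 carry 1
  A+0+1 = B
Sum = 0xB7F4A1; now AND with 0xD66588:
  B&D=9, 7&6=6, F&6=6, 4&5=4, A&8=8, 1&8=0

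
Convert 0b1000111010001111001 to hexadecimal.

Group the bits into nibbles: 0100 0111 0100 0111 1001 → 47479.

0x47479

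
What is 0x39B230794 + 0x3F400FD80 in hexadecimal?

0x78F240514

Add column by column in base 16, right to left:
  4+0 = 4
  9+8 = 1 carry 1
  7+D+1 = 5 carry 1
  0+F+1 = 0 carry 1
  3+0+1 = 4
  2+0 = 2
  B+4 = F
  9+F = 8 carry 1
  3+3+1 = 7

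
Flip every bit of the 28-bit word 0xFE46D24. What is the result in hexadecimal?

Each hex digit d becomes F−d:
  F→0, E→1, 4→B, 6→9, D→2, 2→D, 4→B

0x01B92DB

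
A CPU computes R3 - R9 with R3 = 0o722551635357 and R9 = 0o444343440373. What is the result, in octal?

0o256206174764

Subtract column by column in base 8:
  7-3 → 4
  5-7 → 6 (borrow)
  3-3-1 → 7 (borrow)
  5-0-1 → 4
  3-4 → 7 (borrow)
  6-4-1 → 1
  1-3 → 6 (borrow)
  5-4-1 → 0
  5-3 → 2
  2-4 → 6 (borrow)
  2-4-1 → 5 (borrow)
  7-4-1 → 2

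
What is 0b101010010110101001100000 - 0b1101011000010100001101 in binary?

0b11100111110010101010011

Subtract column by column in base 2:
  0-1 → 1 (borrow)
  0-0-1 → 1 (borrow)
  0-1-1 → 0 (borrow)
  0-1-1 → 0 (borrow)
  0-0-1 → 1 (borrow)
  1-0-1 → 0
  1-0 → 1
  0-0 → 0
  0-1 → 1 (borrow)
  1-0-1 → 0
  0-1 → 1 (borrow)
  1-0-1 → 0
  0-0 → 0
  1-0 → 1
  1-0 → 1
  0-1 → 1 (borrow)
  1-1-1 → 1 (borrow)
  0-0-1 → 1 (borrow)
  0-1-1 → 0 (borrow)
  1-0-1 → 0
  0-1 → 1 (borrow)
  1-1-1 → 1 (borrow)
  0-0-1 → 1 (borrow)
  1-0-1 → 0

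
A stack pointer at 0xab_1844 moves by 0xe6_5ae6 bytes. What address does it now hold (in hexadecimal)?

Add column by column in base 16, right to left:
  4+6 = a
  4+e = 2 carry 1
  8+a+1 = 3 carry 1
  1+5+1 = 7
  b+6 = 1 carry 1
  a+e+1 = 9 carry 1
  final carry 1

0x191732a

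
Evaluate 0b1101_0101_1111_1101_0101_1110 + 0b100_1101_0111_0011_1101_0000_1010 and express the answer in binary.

0b101101011010011101001101000

Add column by column in base 2, right to left:
  0+0 = 0
  1+1 = 0 carry 1
  1+0+1 = 0 carry 1
  1+1+1 = 1 carry 1
  1+0+1 = 0 carry 1
  0+0+1 = 1
  1+0 = 1
  0+0 = 0
  1+1 = 0 carry 1
  0+0+1 = 1
  1+1 = 0 carry 1
  1+1+1 = 1 carry 1
  1+1+1 = 1 carry 1
  1+1+1 = 1 carry 1
  1+0+1 = 0 carry 1
  1+0+1 = 0 carry 1
  1+1+1 = 1 carry 1
  0+1+1 = 0 carry 1
  1+1+1 = 1 carry 1
  0+0+1 = 1
  1+1 = 0 carry 1
  0+0+1 = 1
  1+1 = 0 carry 1
  1+1+1 = 1 carry 1
  0+0+1 = 1
  0+0 = 0
  0+1 = 1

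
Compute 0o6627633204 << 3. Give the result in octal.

0o66276332040

Shifting left by 3 bits = 1 oct digit: append 1 zero.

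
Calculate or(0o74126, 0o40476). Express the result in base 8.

OR each oct digit independently (no carries):
  7|4=7, 4|0=4, 1|4=5, 2|7=7, 6|6=6

0o74576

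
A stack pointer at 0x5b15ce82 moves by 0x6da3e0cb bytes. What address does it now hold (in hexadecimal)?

0xc8b9af4d

Add column by column in base 16, right to left:
  2+b = d
  8+c = 4 carry 1
  e+0+1 = f
  c+e = a carry 1
  5+3+1 = 9
  1+a = b
  b+d = 8 carry 1
  5+6+1 = c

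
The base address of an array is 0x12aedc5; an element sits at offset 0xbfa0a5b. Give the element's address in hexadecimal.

0xd24f820

Add column by column in base 16, right to left:
  5+b = 0 carry 1
  c+5+1 = 2 carry 1
  d+a+1 = 8 carry 1
  e+0+1 = f
  a+a = 4 carry 1
  2+f+1 = 2 carry 1
  1+b+1 = d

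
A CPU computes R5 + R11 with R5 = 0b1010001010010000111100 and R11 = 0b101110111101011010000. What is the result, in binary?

Add column by column in base 2, right to left:
  0+0 = 0
  0+0 = 0
  1+0 = 1
  1+0 = 1
  1+1 = 0 carry 1
  1+0+1 = 0 carry 1
  0+1+1 = 0 carry 1
  0+1+1 = 0 carry 1
  0+0+1 = 1
  0+1 = 1
  1+0 = 1
  0+1 = 1
  0+1 = 1
  1+1 = 0 carry 1
  0+1+1 = 0 carry 1
  1+0+1 = 0 carry 1
  0+1+1 = 0 carry 1
  0+1+1 = 0 carry 1
  0+1+1 = 0 carry 1
  1+0+1 = 0 carry 1
  0+1+1 = 0 carry 1
  1+0+1 = 0 carry 1
  final carry 1

0b10000000001111100001100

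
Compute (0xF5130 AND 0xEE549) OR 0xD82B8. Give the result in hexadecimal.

0xFC3B8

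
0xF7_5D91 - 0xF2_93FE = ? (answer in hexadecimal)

Subtract column by column in base 16:
  1-E → 3 (borrow)
  9-F-1 → 9 (borrow)
  D-3-1 → 9
  5-9 → C (borrow)
  7-2-1 → 4
  F-F → 0

0x4C993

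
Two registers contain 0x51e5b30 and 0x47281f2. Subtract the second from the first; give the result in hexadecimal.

Subtract column by column in base 16:
  0-2 → e (borrow)
  3-f-1 → 3 (borrow)
  b-1-1 → 9
  5-8 → d (borrow)
  e-2-1 → b
  1-7 → a (borrow)
  5-4-1 → 0

0xabd93e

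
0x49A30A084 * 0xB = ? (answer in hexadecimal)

Multiply each base-16 digit by 11, carrying:
  4×11 = 44 → write C carry 2
  8×11+2 = 90 → write A carry 5
  0×11+5 = 5 → write 5
  A×11 = 110 → write E carry 6
  0×11+6 = 6 → write 6
  3×11 = 33 → write 1 carry 2
  A×11+2 = 112 → write 0 carry 7
  9×11+7 = 106 → write A carry 6
  4×11+6 = 50 → write 2 carry 3
  remaining carry: 3

0x32A016E5AC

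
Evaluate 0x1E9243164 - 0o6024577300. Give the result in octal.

0o67064231244

0x1E9243164 = 0o75111030544 in octal.
Subtract column by column in base 8:
  4-0 → 4
  4-0 → 4
  5-3 → 2
  0-7 → 1 (borrow)
  3-7-1 → 3 (borrow)
  0-5-1 → 2 (borrow)
  1-4-1 → 4 (borrow)
  1-2-1 → 6 (borrow)
  1-0-1 → 0
  5-6 → 7 (borrow)
  7-0-1 → 6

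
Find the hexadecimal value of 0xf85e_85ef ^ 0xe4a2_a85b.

0x1cfc2db4

XOR each hex digit independently (no carries):
  f^e=1, 8^4=c, 5^a=f, e^2=c, 8^a=2, 5^8=d, e^5=b, f^b=4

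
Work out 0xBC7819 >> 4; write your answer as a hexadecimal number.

0xBC781

Shifting right by 4 bits = 1 hex digit: drop the last 1.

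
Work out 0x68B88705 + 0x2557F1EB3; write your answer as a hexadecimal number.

0x2BE37A5B8

Add column by column in base 16, right to left:
  5+3 = 8
  0+B = B
  7+E = 5 carry 1
  8+1+1 = A
  8+F = 7 carry 1
  B+7+1 = 3 carry 1
  8+5+1 = E
  6+5 = B
  0+2 = 2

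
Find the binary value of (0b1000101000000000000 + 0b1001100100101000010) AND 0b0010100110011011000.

Add column by column in base 2, right to left:
  0+0 = 0
  0+1 = 1
  0+0 = 0
  0+0 = 0
  0+0 = 0
  0+0 = 0
  0+1 = 1
  0+0 = 0
  0+1 = 1
  0+0 = 0
  0+0 = 0
  0+1 = 1
  1+0 = 1
  0+0 = 0
  1+1 = 0 carry 1
  0+1+1 = 0 carry 1
  0+0+1 = 1
  0+0 = 0
  1+1 = 0 carry 1
  final carry 1
Sum = 0b10010001100101000010; now AND with 0b0010100110011011000:
  10010001100101000010
& 00010100110011011000
= 00010000100001000000

0b10000100001000000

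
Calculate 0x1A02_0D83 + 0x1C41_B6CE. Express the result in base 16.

0x3643C451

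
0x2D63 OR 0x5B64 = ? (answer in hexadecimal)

0x7F67

OR each hex digit independently (no carries):
  2|5=7, D|B=F, 6|6=6, 3|4=7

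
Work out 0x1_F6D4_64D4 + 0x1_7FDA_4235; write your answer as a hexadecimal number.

Add column by column in base 16, right to left:
  4+5 = 9
  D+3 = 0 carry 1
  4+2+1 = 7
  6+4 = A
  4+A = E
  D+D = A carry 1
  6+F+1 = 6 carry 1
  F+7+1 = 7 carry 1
  1+1+1 = 3

0x376AEA709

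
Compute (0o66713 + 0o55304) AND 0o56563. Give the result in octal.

0o44003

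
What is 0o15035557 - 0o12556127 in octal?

0o2257430

Subtract column by column in base 8:
  7-7 → 0
  5-2 → 3
  5-1 → 4
  5-6 → 7 (borrow)
  3-5-1 → 5 (borrow)
  0-5-1 → 2 (borrow)
  5-2-1 → 2
  1-1 → 0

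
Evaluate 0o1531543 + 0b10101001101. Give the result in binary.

0b1101011100010110000

0o1531543 = 0b1101011001101100011 in binary.
Add column by column in base 2, right to left:
  1+1 = 0 carry 1
  1+0+1 = 0 carry 1
  0+1+1 = 0 carry 1
  0+1+1 = 0 carry 1
  0+0+1 = 1
  1+0 = 1
  1+1 = 0 carry 1
  0+0+1 = 1
  1+1 = 0 carry 1
  1+0+1 = 0 carry 1
  0+1+1 = 0 carry 1
  0+0+1 = 1
  1+0 = 1
  1+0 = 1
  0+0 = 0
  1+0 = 1
  0+0 = 0
  1+0 = 1
  1+0 = 1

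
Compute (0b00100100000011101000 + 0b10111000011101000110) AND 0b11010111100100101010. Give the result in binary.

Add column by column in base 2, right to left:
  0+0 = 0
  0+1 = 1
  0+1 = 1
  1+0 = 1
  0+0 = 0
  1+0 = 1
  1+1 = 0 carry 1
  1+0+1 = 0 carry 1
  0+1+1 = 0 carry 1
  0+1+1 = 0 carry 1
  0+1+1 = 0 carry 1
  0+0+1 = 1
  0+0 = 0
  0+0 = 0
  1+0 = 1
  0+1 = 1
  0+1 = 1
  1+1 = 0 carry 1
  0+0+1 = 1
  0+1 = 1
Sum = 0b11011100100000101110; now AND with 0b11010111100100101010:
  11011100100000101110
& 11010111100100101010
= 11010100100000101010

0b11010100100000101010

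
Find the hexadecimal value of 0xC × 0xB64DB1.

0x88BA44C

Multiply each base-16 digit by 12, carrying:
  1×12 = 12 → write C
  B×12 = 132 → write 4 carry 8
  D×12+8 = 164 → write 4 carry 10
  4×12+10 = 58 → write A carry 3
  6×12+3 = 75 → write B carry 4
  B×12+4 = 136 → write 8 carry 8
  remaining carry: 8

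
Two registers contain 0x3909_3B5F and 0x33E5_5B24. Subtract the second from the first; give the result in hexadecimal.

0x523E03B

Subtract column by column in base 16:
  F-4 → B
  5-2 → 3
  B-B → 0
  3-5 → E (borrow)
  9-5-1 → 3
  0-E → 2 (borrow)
  9-3-1 → 5
  3-3 → 0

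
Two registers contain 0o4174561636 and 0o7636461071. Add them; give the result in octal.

Add column by column in base 8, right to left:
  6+1 = 7
  3+7 = 2 carry 1
  6+0+1 = 7
  1+1 = 2
  6+6 = 4 carry 1
  5+4+1 = 2 carry 1
  4+6+1 = 3 carry 1
  7+3+1 = 3 carry 1
  1+6+1 = 0 carry 1
  4+7+1 = 4 carry 1
  final carry 1

0o14033242727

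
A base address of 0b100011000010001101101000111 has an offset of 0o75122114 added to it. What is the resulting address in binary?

0b101010101011011111110010011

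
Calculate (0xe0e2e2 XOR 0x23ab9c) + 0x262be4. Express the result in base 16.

First 0xe0e2e2 XOR 0x23ab9c = 0xc3497e.
Add column by column in base 16, right to left:
  e+4 = 2 carry 1
  7+e+1 = 6 carry 1
  9+b+1 = 5 carry 1
  4+2+1 = 7
  3+6 = 9
  c+2 = e

0xe97562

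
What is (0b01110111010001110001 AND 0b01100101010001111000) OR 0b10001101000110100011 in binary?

0b11101101010111110011

0b01110111010001110001 AND 0b01100101010001111000 = 0b01100101010001110000.
Then OR with 0b10001101000110100011.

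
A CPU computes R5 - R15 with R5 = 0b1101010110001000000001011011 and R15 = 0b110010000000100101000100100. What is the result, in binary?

0b111000110000011011000110111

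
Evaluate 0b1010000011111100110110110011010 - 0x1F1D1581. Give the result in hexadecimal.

0x31615819

0b1010000011111100110110110011010 = 0x507E6D9A in hexadecimal.
Subtract column by column in base 16:
  A-1 → 9
  9-8 → 1
  D-5 → 8
  6-1 → 5
  E-D → 1
  7-1 → 6
  0-F → 1 (borrow)
  5-1-1 → 3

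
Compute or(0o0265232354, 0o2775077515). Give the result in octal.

OR each oct digit independently (no carries):
  0|2=2, 2|7=7, 6|7=7, 5|5=5, 2|0=2, 3|7=7, 2|7=7, 3|5=7, 5|1=5, 4|5=5

0o2775277755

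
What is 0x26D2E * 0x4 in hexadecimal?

0x9B4B8

Multiply each base-16 digit by 4, carrying:
  E×4 = 56 → write 8 carry 3
  2×4+3 = 11 → write B
  D×4 = 52 → write 4 carry 3
  6×4+3 = 27 → write B carry 1
  2×4+1 = 9 → write 9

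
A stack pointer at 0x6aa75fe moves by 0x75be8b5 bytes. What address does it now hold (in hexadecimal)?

0xe065eb3

Add column by column in base 16, right to left:
  e+5 = 3 carry 1
  f+b+1 = b carry 1
  5+8+1 = e
  7+e = 5 carry 1
  a+b+1 = 6 carry 1
  a+5+1 = 0 carry 1
  6+7+1 = e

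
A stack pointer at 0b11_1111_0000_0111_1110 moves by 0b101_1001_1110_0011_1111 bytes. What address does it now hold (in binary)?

0b10011000111010111101

Add column by column in base 2, right to left:
  0+1 = 1
  1+1 = 0 carry 1
  1+1+1 = 1 carry 1
  1+1+1 = 1 carry 1
  1+1+1 = 1 carry 1
  1+1+1 = 1 carry 1
  1+0+1 = 0 carry 1
  0+0+1 = 1
  0+0 = 0
  0+1 = 1
  0+1 = 1
  0+1 = 1
  1+1 = 0 carry 1
  1+0+1 = 0 carry 1
  1+0+1 = 0 carry 1
  1+1+1 = 1 carry 1
  1+1+1 = 1 carry 1
  1+0+1 = 0 carry 1
  0+1+1 = 0 carry 1
  final carry 1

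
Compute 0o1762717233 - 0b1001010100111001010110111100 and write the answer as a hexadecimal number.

0x67808DF

0o1762717233 = 0xFCB9E9B in hexadecimal.
0b1001010100111001010110111100 = 0x95395BC in hexadecimal.
Subtract column by column in base 16:
  B-C → F (borrow)
  9-B-1 → D (borrow)
  E-5-1 → 8
  9-9 → 0
  B-3 → 8
  C-5 → 7
  F-9 → 6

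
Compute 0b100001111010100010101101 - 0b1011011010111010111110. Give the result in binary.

Subtract column by column in base 2:
  1-0 → 1
  0-1 → 1 (borrow)
  1-1-1 → 1 (borrow)
  1-1-1 → 1 (borrow)
  0-1-1 → 0 (borrow)
  1-1-1 → 1 (borrow)
  0-0-1 → 1 (borrow)
  1-1-1 → 1 (borrow)
  0-0-1 → 1 (borrow)
  0-1-1 → 0 (borrow)
  0-1-1 → 0 (borrow)
  1-1-1 → 1 (borrow)
  0-0-1 → 1 (borrow)
  1-1-1 → 1 (borrow)
  0-0-1 → 1 (borrow)
  1-1-1 → 1 (borrow)
  1-1-1 → 1 (borrow)
  1-0-1 → 0
  1-1 → 0
  0-1 → 1 (borrow)
  0-0-1 → 1 (borrow)
  0-1-1 → 0 (borrow)
  0-0-1 → 1 (borrow)
  1-0-1 → 0

0b10110011111100111101111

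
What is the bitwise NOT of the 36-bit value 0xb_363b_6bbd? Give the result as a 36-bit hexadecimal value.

0x4c9c49442

Each hex digit d becomes f−d:
  b→4, 3→c, 6→9, 3→c, b→4, 6→9, b→4, b→4, d→2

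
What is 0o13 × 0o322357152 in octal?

0o4413107216

Multiply each base-8 digit by 11, carrying:
  2×11 = 22 → write 6 carry 2
  5×11+2 = 57 → write 1 carry 7
  1×11+7 = 18 → write 2 carry 2
  7×11+2 = 79 → write 7 carry 9
  5×11+9 = 64 → write 0 carry 8
  3×11+8 = 41 → write 1 carry 5
  2×11+5 = 27 → write 3 carry 3
  2×11+3 = 25 → write 1 carry 3
  3×11+3 = 36 → write 4 carry 4
  remaining carry: 4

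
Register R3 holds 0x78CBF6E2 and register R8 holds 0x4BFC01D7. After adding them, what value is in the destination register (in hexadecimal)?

0xC4C7F8B9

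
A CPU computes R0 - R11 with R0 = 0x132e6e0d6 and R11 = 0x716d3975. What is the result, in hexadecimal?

0xc179a761

Subtract column by column in base 16:
  6-5 → 1
  d-7 → 6
  0-9 → 7 (borrow)
  e-3-1 → a
  6-d → 9 (borrow)
  e-6-1 → 7
  2-1 → 1
  3-7 → c (borrow)
  1-0-1 → 0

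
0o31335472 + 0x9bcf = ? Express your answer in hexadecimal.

0x665709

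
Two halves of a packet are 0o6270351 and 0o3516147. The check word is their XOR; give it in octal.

0o5766216

XOR each oct digit independently (no carries):
  6^3=5, 2^5=7, 7^1=6, 0^6=6, 3^1=2, 5^4=1, 1^7=6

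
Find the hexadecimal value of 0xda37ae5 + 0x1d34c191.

0x2ad83c76

Add column by column in base 16, right to left:
  5+1 = 6
  e+9 = 7 carry 1
  a+1+1 = c
  7+c = 3 carry 1
  3+4+1 = 8
  a+3 = d
  d+d = a carry 1
  0+1+1 = 2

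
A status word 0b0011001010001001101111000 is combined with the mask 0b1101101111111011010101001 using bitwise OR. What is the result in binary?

OR bit by bit (1 where either bit is 1):
  0011001010001001101111000
| 1101101111111011010101001
= 1111101111111011111111001

0b1111101111111011111111001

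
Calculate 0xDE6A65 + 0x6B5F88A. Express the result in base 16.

0x79462EF

Add column by column in base 16, right to left:
  5+A = F
  6+8 = E
  A+8 = 2 carry 1
  6+F+1 = 6 carry 1
  E+5+1 = 4 carry 1
  D+B+1 = 9 carry 1
  0+6+1 = 7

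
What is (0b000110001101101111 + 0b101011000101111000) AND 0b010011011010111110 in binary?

0b10001010010100110

Add column by column in base 2, right to left:
  1+0 = 1
  1+0 = 1
  1+0 = 1
  1+1 = 0 carry 1
  0+1+1 = 0 carry 1
  1+1+1 = 1 carry 1
  1+1+1 = 1 carry 1
  0+0+1 = 1
  1+1 = 0 carry 1
  1+0+1 = 0 carry 1
  0+0+1 = 1
  0+0 = 0
  0+1 = 1
  1+1 = 0 carry 1
  1+0+1 = 0 carry 1
  0+1+1 = 0 carry 1
  0+0+1 = 1
  0+1 = 1
Sum = 0b110001010011100111; now AND with 0b010011011010111110:
  110001010011100111
& 010011011010111110
= 010001010010100110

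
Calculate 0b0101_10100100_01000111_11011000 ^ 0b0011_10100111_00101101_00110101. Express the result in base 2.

XOR bit by bit (1 where the bits differ):
  0101101001000100011111011000
^ 0011101001110010110100110101
= 0110000000110110101011101101

0b0110000000110110101011101101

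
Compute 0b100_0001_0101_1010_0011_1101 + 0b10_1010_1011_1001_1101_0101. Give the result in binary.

0b11011000001010000010010

Add column by column in base 2, right to left:
  1+1 = 0 carry 1
  0+0+1 = 1
  1+1 = 0 carry 1
  1+0+1 = 0 carry 1
  1+1+1 = 1 carry 1
  1+0+1 = 0 carry 1
  0+1+1 = 0 carry 1
  0+1+1 = 0 carry 1
  0+1+1 = 0 carry 1
  1+0+1 = 0 carry 1
  0+0+1 = 1
  1+1 = 0 carry 1
  1+1+1 = 1 carry 1
  0+1+1 = 0 carry 1
  1+0+1 = 0 carry 1
  0+1+1 = 0 carry 1
  1+0+1 = 0 carry 1
  0+1+1 = 0 carry 1
  0+0+1 = 1
  0+1 = 1
  0+0 = 0
  0+1 = 1
  1+0 = 1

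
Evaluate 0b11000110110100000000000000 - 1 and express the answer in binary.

0b11000110110011111111111111

The trailing 14 digits are 0, so subtracting 1 borrows through: they become 1 and the next digit up decrements.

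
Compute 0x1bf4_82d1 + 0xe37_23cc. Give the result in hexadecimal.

Add column by column in base 16, right to left:
  1+c = d
  d+c = 9 carry 1
  2+3+1 = 6
  8+2 = a
  4+7 = b
  f+3 = 2 carry 1
  b+e+1 = a carry 1
  1+0+1 = 2

0x2a2ba69d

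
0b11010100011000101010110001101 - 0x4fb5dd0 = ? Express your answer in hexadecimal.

0x1590f7bd

0b11010100011000101010110001101 = 0x1a8c558d in hexadecimal.
Subtract column by column in base 16:
  d-0 → d
  8-d → b (borrow)
  5-d-1 → 7 (borrow)
  5-5-1 → f (borrow)
  c-b-1 → 0
  8-f → 9 (borrow)
  a-4-1 → 5
  1-0 → 1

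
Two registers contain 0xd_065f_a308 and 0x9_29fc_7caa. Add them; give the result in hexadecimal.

0x16305c1fb2

Add column by column in base 16, right to left:
  8+a = 2 carry 1
  0+a+1 = b
  3+c = f
  a+7 = 1 carry 1
  f+c+1 = c carry 1
  5+f+1 = 5 carry 1
  6+9+1 = 0 carry 1
  0+2+1 = 3
  d+9 = 6 carry 1
  final carry 1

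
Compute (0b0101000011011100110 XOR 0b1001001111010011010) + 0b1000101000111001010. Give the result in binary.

0b10100110101001000110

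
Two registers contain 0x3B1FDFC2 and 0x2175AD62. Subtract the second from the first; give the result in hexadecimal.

0x19AA3260

Subtract column by column in base 16:
  2-2 → 0
  C-6 → 6
  F-D → 2
  D-A → 3
  F-5 → A
  1-7 → A (borrow)
  B-1-1 → 9
  3-2 → 1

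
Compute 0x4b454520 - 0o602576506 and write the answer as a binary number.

0x4b454520 = 0b1001011010001010100010100100000 in binary.
0o602576506 = 0b110000010101111110101000110 in binary.
Subtract column by column in base 2:
  0-0 → 0
  0-1 → 1 (borrow)
  0-1-1 → 0 (borrow)
  0-0-1 → 1 (borrow)
  0-0-1 → 1 (borrow)
  1-0-1 → 0
  0-1 → 1 (borrow)
  0-0-1 → 1 (borrow)
  1-1-1 → 1 (borrow)
  0-0-1 → 1 (borrow)
  1-1-1 → 1 (borrow)
  0-1-1 → 0 (borrow)
  0-1-1 → 0 (borrow)
  0-1-1 → 0 (borrow)
  1-1-1 → 1 (borrow)
  0-1-1 → 0 (borrow)
  1-0-1 → 0
  0-1 → 1 (borrow)
  1-0-1 → 0
  0-1 → 1 (borrow)
  0-0-1 → 1 (borrow)
  0-0-1 → 1 (borrow)
  1-0-1 → 0
  0-0 → 0
  1-0 → 1
  1-1 → 0
  0-1 → 1 (borrow)
  1-0-1 → 0
  0-0 → 0
  0-0 → 0
  1-0 → 1

0b1000101001110100100011111011010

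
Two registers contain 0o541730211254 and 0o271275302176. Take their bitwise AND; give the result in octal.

0o041230200054

AND each oct digit independently (no carries):
  5&2=0, 4&7=4, 1&1=1, 7&2=2, 3&7=3, 0&5=0, 2&3=2, 1&0=0, 1&2=0, 2&1=0, 5&7=5, 4&6=4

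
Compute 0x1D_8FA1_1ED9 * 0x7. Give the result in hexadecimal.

Multiply each base-16 digit by 7, carrying:
  9×7 = 63 → write F carry 3
  D×7+3 = 94 → write E carry 5
  E×7+5 = 103 → write 7 carry 6
  1×7+6 = 13 → write D
  1×7 = 7 → write 7
  A×7 = 70 → write 6 carry 4
  F×7+4 = 109 → write D carry 6
  8×7+6 = 62 → write E carry 3
  D×7+3 = 94 → write E carry 5
  1×7+5 = 12 → write C

0xCEED67D7EF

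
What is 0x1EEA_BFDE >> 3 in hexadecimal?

0x3DD57FB

3 bits is not a whole number of base-16 digits; in binary: 11110111010101011111111011110 >> 3 = 11110111010101011111111011.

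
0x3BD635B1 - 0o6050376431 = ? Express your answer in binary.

0b1011001101000011100010011000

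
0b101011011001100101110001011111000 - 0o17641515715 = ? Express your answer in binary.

0b11011100101011000100011100101011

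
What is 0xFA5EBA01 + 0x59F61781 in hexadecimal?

0x15454D182

Add column by column in base 16, right to left:
  1+1 = 2
  0+8 = 8
  A+7 = 1 carry 1
  B+1+1 = D
  E+6 = 4 carry 1
  5+F+1 = 5 carry 1
  A+9+1 = 4 carry 1
  F+5+1 = 5 carry 1
  final carry 1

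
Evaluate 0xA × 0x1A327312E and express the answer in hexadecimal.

Multiply each base-16 digit by 10, carrying:
  E×10 = 140 → write C carry 8
  2×10+8 = 28 → write C carry 1
  1×10+1 = 11 → write B
  3×10 = 30 → write E carry 1
  7×10+1 = 71 → write 7 carry 4
  2×10+4 = 24 → write 8 carry 1
  3×10+1 = 31 → write F carry 1
  A×10+1 = 101 → write 5 carry 6
  1×10+6 = 16 → write 0 carry 1
  remaining carry: 1

0x105F87EBCC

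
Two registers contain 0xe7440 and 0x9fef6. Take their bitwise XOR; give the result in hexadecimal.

0x78ab6

XOR each hex digit independently (no carries):
  e^9=7, 7^f=8, 4^e=a, 4^f=b, 0^6=6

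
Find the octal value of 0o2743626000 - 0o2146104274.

Subtract column by column in base 8:
  0-4 → 4 (borrow)
  0-7-1 → 0 (borrow)
  0-2-1 → 5 (borrow)
  6-4-1 → 1
  2-0 → 2
  6-1 → 5
  3-6 → 5 (borrow)
  4-4-1 → 7 (borrow)
  7-1-1 → 5
  2-2 → 0

0o575521504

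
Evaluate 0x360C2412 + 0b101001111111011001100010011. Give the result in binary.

0b111011010010111101011100100101

0x360C2412 = 0b110110000011000010010000010010 in binary.
Add column by column in base 2, right to left:
  0+1 = 1
  1+1 = 0 carry 1
  0+0+1 = 1
  0+0 = 0
  1+1 = 0 carry 1
  0+0+1 = 1
  0+0 = 0
  0+0 = 0
  0+1 = 1
  0+1 = 1
  1+0 = 1
  0+0 = 0
  0+1 = 1
  1+1 = 0 carry 1
  0+0+1 = 1
  0+1 = 1
  0+1 = 1
  0+1 = 1
  1+1 = 0 carry 1
  1+1+1 = 1 carry 1
  0+1+1 = 0 carry 1
  0+1+1 = 0 carry 1
  0+0+1 = 1
  0+0 = 0
  0+1 = 1
  1+0 = 1
  1+1 = 0 carry 1
  0+0+1 = 1
  1+0 = 1
  1+0 = 1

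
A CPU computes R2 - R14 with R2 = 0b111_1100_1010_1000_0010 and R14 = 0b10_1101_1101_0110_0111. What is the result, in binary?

Subtract column by column in base 2:
  0-1 → 1 (borrow)
  1-1-1 → 1 (borrow)
  0-1-1 → 0 (borrow)
  0-0-1 → 1 (borrow)
  0-0-1 → 1 (borrow)
  0-1-1 → 0 (borrow)
  0-1-1 → 0 (borrow)
  1-0-1 → 0
  0-1 → 1 (borrow)
  1-0-1 → 0
  0-1 → 1 (borrow)
  1-1-1 → 1 (borrow)
  0-1-1 → 0 (borrow)
  0-0-1 → 1 (borrow)
  1-1-1 → 1 (borrow)
  1-1-1 → 1 (borrow)
  1-0-1 → 0
  1-1 → 0
  1-0 → 1

0b1001110110100011011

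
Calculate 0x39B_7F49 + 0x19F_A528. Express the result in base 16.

0x53B2471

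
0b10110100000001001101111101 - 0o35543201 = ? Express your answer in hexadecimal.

0x2594CFC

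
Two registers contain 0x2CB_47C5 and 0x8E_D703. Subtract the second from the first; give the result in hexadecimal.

0x23C70C2

Subtract column by column in base 16:
  5-3 → 2
  C-0 → C
  7-7 → 0
  4-D → 7 (borrow)
  B-E-1 → C (borrow)
  C-8-1 → 3
  2-0 → 2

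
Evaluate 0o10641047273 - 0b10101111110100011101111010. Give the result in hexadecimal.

0x43C50741

0o10641047273 = 0x46844EBB in hexadecimal.
0b10101111110100011101111010 = 0x2BF477A in hexadecimal.
Subtract column by column in base 16:
  B-A → 1
  B-7 → 4
  E-7 → 7
  4-4 → 0
  4-F → 5 (borrow)
  8-B-1 → C (borrow)
  6-2-1 → 3
  4-0 → 4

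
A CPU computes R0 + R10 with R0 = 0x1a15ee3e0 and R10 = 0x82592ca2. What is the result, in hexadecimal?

0x223b81082

Add column by column in base 16, right to left:
  0+2 = 2
  e+a = 8 carry 1
  3+c+1 = 0 carry 1
  e+2+1 = 1 carry 1
  e+9+1 = 8 carry 1
  5+5+1 = b
  1+2 = 3
  a+8 = 2 carry 1
  1+0+1 = 2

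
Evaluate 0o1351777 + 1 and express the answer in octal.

The trailing 3 digits are 7 (max in base 8), so adding 1 cascades: they roll to 0 and the next digit up increments.

0o1352000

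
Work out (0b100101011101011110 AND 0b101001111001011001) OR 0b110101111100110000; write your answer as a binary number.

0b100101011101011110 AND 0b101001111001011001 = 0b100001011001011000.
Then OR with 0b110101111100110000.

0b110101111101111000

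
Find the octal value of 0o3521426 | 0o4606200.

0o7727626

OR each oct digit independently (no carries):
  3|4=7, 5|6=7, 2|0=2, 1|6=7, 4|2=6, 2|0=2, 6|0=6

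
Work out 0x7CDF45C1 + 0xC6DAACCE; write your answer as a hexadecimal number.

0x143B9F28F

Add column by column in base 16, right to left:
  1+E = F
  C+C = 8 carry 1
  5+C+1 = 2 carry 1
  4+A+1 = F
  F+A = 9 carry 1
  D+D+1 = B carry 1
  C+6+1 = 3 carry 1
  7+C+1 = 4 carry 1
  final carry 1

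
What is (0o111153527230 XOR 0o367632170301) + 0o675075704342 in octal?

0o1174057363473

First 0o111153527230 XOR 0o367632170301 = 0o276761457131.
Add column by column in base 8, right to left:
  1+2 = 3
  3+4 = 7
  1+3 = 4
  7+4 = 3 carry 1
  5+0+1 = 6
  4+7 = 3 carry 1
  1+5+1 = 7
  6+7 = 5 carry 1
  7+0+1 = 0 carry 1
  6+5+1 = 4 carry 1
  7+7+1 = 7 carry 1
  2+6+1 = 1 carry 1
  final carry 1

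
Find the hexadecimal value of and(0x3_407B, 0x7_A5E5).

0x30061

AND each hex digit independently (no carries):
  3&7=3, 4&A=0, 0&5=0, 7&E=6, B&5=1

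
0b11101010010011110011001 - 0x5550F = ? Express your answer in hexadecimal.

0b11101010010011110011001 = 0x752799 in hexadecimal.
Subtract column by column in base 16:
  9-F → A (borrow)
  9-0-1 → 8
  7-5 → 2
  2-5 → D (borrow)
  5-5-1 → F (borrow)
  7-0-1 → 6

0x6FD28A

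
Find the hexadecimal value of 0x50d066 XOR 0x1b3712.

0x4be774

XOR each hex digit independently (no carries):
  5^1=4, 0^b=b, d^3=e, 0^7=7, 6^1=7, 6^2=4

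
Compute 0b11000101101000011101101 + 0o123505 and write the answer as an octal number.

0o30674062

0b11000101101000011101101 = 0o30550355 in octal.
Add column by column in base 8, right to left:
  5+5 = 2 carry 1
  5+0+1 = 6
  3+5 = 0 carry 1
  0+3+1 = 4
  5+2 = 7
  5+1 = 6
  0+0 = 0
  3+0 = 3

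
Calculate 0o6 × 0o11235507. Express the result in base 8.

Multiply each base-8 digit by 6, carrying:
  7×6 = 42 → write 2 carry 5
  0×6+5 = 5 → write 5
  5×6 = 30 → write 6 carry 3
  5×6+3 = 33 → write 1 carry 4
  3×6+4 = 22 → write 6 carry 2
  2×6+2 = 14 → write 6 carry 1
  1×6+1 = 7 → write 7
  1×6 = 6 → write 6

0o67661652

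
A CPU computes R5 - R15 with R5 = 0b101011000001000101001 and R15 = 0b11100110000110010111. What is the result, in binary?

0b1110010000010010010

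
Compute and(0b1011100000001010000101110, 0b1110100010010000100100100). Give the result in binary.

AND bit by bit (1 only where both bits are 1):
  1011100000001010000101110
& 1110100010010000100100100
= 1010100000000000000100100

0b1010100000000000000100100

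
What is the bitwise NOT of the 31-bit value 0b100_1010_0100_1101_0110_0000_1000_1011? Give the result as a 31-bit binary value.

0b0110101101100101001111101110100

Invert each bit: 1001010010011010110000010001011 → 0110101101100101001111101110100.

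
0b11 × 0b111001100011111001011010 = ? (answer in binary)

0b10101100101011101100001110

Multiply each base-2 digit by 3, carrying:
  0×3 = 0 → write 0
  1×3 = 3 → write 1 carry 1
  0×3+1 = 1 → write 1
  1×3 = 3 → write 1 carry 1
  1×3+1 = 4 → write 0 carry 2
  0×3+2 = 2 → write 0 carry 1
  1×3+1 = 4 → write 0 carry 2
  0×3+2 = 2 → write 0 carry 1
  0×3+1 = 1 → write 1
  1×3 = 3 → write 1 carry 1
  1×3+1 = 4 → write 0 carry 2
  1×3+2 = 5 → write 1 carry 2
  1×3+2 = 5 → write 1 carry 2
  1×3+2 = 5 → write 1 carry 2
  0×3+2 = 2 → write 0 carry 1
  0×3+1 = 1 → write 1
  0×3 = 0 → write 0
  1×3 = 3 → write 1 carry 1
  1×3+1 = 4 → write 0 carry 2
  0×3+2 = 2 → write 0 carry 1
  0×3+1 = 1 → write 1
  1×3 = 3 → write 1 carry 1
  1×3+1 = 4 → write 0 carry 2
  1×3+2 = 5 → write 1 carry 2
  remaining carry: 10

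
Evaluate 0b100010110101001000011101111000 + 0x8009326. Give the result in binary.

0x8009326 = 0b1000000000001001001100100110 in binary.
Add column by column in base 2, right to left:
  0+0 = 0
  0+1 = 1
  0+1 = 1
  1+0 = 1
  1+0 = 1
  1+1 = 0 carry 1
  1+0+1 = 0 carry 1
  0+0+1 = 1
  1+1 = 0 carry 1
  1+1+1 = 1 carry 1
  1+0+1 = 0 carry 1
  0+0+1 = 1
  0+1 = 1
  0+0 = 0
  0+0 = 0
  1+1 = 0 carry 1
  0+0+1 = 1
  0+0 = 0
  1+0 = 1
  0+0 = 0
  1+0 = 1
  0+0 = 0
  1+0 = 1
  1+0 = 1
  0+0 = 0
  1+0 = 1
  0+0 = 0
  0+1 = 1
  0+0 = 0
  1+0 = 1

0b101010110101010001101010011110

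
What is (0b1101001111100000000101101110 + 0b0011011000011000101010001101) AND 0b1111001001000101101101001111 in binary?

Add column by column in base 2, right to left:
  0+1 = 1
  1+0 = 1
  1+1 = 0 carry 1
  1+1+1 = 1 carry 1
  0+0+1 = 1
  1+0 = 1
  1+0 = 1
  0+1 = 1
  1+0 = 1
  0+1 = 1
  0+0 = 0
  0+1 = 1
  0+0 = 0
  0+0 = 0
  0+0 = 0
  0+1 = 1
  0+1 = 1
  1+0 = 1
  1+0 = 1
  1+0 = 1
  1+0 = 1
  1+1 = 0 carry 1
  0+1+1 = 0 carry 1
  0+0+1 = 1
  1+1 = 0 carry 1
  0+1+1 = 0 carry 1
  1+0+1 = 0 carry 1
  1+0+1 = 0 carry 1
  final carry 1
Sum = 0b10000100111111000101111111011; now AND with 0b1111001001000101101101001111:
  10000100111111000101111111011
& 01111001001000101101101001111
= 00000000001000000101101001011

0b1000000101101001011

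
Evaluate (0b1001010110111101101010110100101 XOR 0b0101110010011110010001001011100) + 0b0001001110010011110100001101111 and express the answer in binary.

0b1101110010110111110000001101000

First 0b1001010110111101101010110100101 XOR 0b0101110010011110010001001011100 = 0b1100100100100011111011111111001.
Add column by column in base 2, right to left:
  1+1 = 0 carry 1
  0+1+1 = 0 carry 1
  0+1+1 = 0 carry 1
  1+1+1 = 1 carry 1
  1+0+1 = 0 carry 1
  1+1+1 = 1 carry 1
  1+1+1 = 1 carry 1
  1+0+1 = 0 carry 1
  1+0+1 = 0 carry 1
  1+0+1 = 0 carry 1
  1+0+1 = 0 carry 1
  0+1+1 = 0 carry 1
  1+0+1 = 0 carry 1
  1+1+1 = 1 carry 1
  1+1+1 = 1 carry 1
  1+1+1 = 1 carry 1
  1+1+1 = 1 carry 1
  0+0+1 = 1
  0+0 = 0
  0+1 = 1
  1+0 = 1
  0+0 = 0
  0+1 = 1
  1+1 = 0 carry 1
  0+1+1 = 0 carry 1
  0+0+1 = 1
  1+0 = 1
  0+1 = 1
  0+0 = 0
  1+0 = 1
  1+0 = 1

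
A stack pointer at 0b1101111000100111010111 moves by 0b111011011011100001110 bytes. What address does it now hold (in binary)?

0b10101010100000011100101

Add column by column in base 2, right to left:
  1+0 = 1
  1+1 = 0 carry 1
  1+1+1 = 1 carry 1
  0+1+1 = 0 carry 1
  1+0+1 = 0 carry 1
  0+0+1 = 1
  1+0 = 1
  1+0 = 1
  1+1 = 0 carry 1
  0+1+1 = 0 carry 1
  0+1+1 = 0 carry 1
  1+0+1 = 0 carry 1
  0+1+1 = 0 carry 1
  0+1+1 = 0 carry 1
  0+0+1 = 1
  1+1 = 0 carry 1
  1+1+1 = 1 carry 1
  1+0+1 = 0 carry 1
  1+1+1 = 1 carry 1
  0+1+1 = 0 carry 1
  1+1+1 = 1 carry 1
  1+0+1 = 0 carry 1
  final carry 1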